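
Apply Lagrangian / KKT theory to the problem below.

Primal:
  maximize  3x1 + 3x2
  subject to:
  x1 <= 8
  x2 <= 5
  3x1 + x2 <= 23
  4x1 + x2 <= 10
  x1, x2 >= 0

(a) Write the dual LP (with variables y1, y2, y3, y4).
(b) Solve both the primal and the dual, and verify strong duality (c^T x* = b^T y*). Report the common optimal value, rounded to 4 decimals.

The standard primal-dual pair for 'max c^T x s.t. A x <= b, x >= 0' is:
  Dual:  min b^T y  s.t.  A^T y >= c,  y >= 0.

So the dual LP is:
  minimize  8y1 + 5y2 + 23y3 + 10y4
  subject to:
    y1 + 3y3 + 4y4 >= 3
    y2 + y3 + y4 >= 3
    y1, y2, y3, y4 >= 0

Solving the primal: x* = (1.25, 5).
  primal value c^T x* = 18.75.
Solving the dual: y* = (0, 2.25, 0, 0.75).
  dual value b^T y* = 18.75.
Strong duality: c^T x* = b^T y*. Confirmed.

18.75


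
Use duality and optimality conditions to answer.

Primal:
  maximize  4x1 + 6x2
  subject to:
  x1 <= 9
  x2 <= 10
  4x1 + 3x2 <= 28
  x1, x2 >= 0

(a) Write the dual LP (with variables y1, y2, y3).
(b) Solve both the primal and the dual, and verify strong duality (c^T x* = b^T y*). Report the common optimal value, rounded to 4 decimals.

The standard primal-dual pair for 'max c^T x s.t. A x <= b, x >= 0' is:
  Dual:  min b^T y  s.t.  A^T y >= c,  y >= 0.

So the dual LP is:
  minimize  9y1 + 10y2 + 28y3
  subject to:
    y1 + 4y3 >= 4
    y2 + 3y3 >= 6
    y1, y2, y3 >= 0

Solving the primal: x* = (0, 9.3333).
  primal value c^T x* = 56.
Solving the dual: y* = (0, 0, 2).
  dual value b^T y* = 56.
Strong duality: c^T x* = b^T y*. Confirmed.

56


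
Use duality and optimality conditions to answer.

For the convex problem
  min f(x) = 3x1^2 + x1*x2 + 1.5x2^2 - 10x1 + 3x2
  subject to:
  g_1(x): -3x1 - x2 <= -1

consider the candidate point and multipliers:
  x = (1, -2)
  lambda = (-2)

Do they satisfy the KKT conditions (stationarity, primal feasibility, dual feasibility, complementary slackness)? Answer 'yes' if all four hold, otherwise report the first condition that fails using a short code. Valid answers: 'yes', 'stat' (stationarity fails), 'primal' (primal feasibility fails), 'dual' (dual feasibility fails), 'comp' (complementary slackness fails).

Gradient of f: grad f(x) = Q x + c = (-6, -2)
Constraint values g_i(x) = a_i^T x - b_i:
  g_1((1, -2)) = 0
Stationarity residual: grad f(x) + sum_i lambda_i a_i = (0, 0)
  -> stationarity OK
Primal feasibility (all g_i <= 0): OK
Dual feasibility (all lambda_i >= 0): FAILS
Complementary slackness (lambda_i * g_i(x) = 0 for all i): OK

Verdict: the first failing condition is dual_feasibility -> dual.

dual


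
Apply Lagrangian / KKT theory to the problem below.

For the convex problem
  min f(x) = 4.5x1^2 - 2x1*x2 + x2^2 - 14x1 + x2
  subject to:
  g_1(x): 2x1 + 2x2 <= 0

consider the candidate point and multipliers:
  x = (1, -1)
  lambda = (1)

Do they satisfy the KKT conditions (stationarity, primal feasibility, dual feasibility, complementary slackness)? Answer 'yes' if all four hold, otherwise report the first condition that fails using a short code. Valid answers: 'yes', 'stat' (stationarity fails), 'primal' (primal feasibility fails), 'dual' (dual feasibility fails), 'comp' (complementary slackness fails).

Gradient of f: grad f(x) = Q x + c = (-3, -3)
Constraint values g_i(x) = a_i^T x - b_i:
  g_1((1, -1)) = 0
Stationarity residual: grad f(x) + sum_i lambda_i a_i = (-1, -1)
  -> stationarity FAILS
Primal feasibility (all g_i <= 0): OK
Dual feasibility (all lambda_i >= 0): OK
Complementary slackness (lambda_i * g_i(x) = 0 for all i): OK

Verdict: the first failing condition is stationarity -> stat.

stat


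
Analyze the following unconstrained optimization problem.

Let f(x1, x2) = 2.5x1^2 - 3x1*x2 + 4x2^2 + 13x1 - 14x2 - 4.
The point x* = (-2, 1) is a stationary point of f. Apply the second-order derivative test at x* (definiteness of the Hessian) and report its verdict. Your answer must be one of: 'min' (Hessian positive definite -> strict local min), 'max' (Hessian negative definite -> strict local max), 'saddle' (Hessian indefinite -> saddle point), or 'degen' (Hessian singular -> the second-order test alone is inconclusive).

Compute the Hessian H = grad^2 f:
  H = [[5, -3], [-3, 8]]
Verify stationarity: grad f(x*) = H x* + g = (0, 0).
Eigenvalues of H: 3.1459, 9.8541.
Both eigenvalues > 0, so H is positive definite -> x* is a strict local min.

min


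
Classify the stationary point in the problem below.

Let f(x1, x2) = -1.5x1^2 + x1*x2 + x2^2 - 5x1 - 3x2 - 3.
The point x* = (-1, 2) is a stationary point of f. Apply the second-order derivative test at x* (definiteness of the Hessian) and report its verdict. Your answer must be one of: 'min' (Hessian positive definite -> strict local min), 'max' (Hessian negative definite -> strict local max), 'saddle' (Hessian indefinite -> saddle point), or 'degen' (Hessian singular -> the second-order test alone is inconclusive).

Compute the Hessian H = grad^2 f:
  H = [[-3, 1], [1, 2]]
Verify stationarity: grad f(x*) = H x* + g = (0, 0).
Eigenvalues of H: -3.1926, 2.1926.
Eigenvalues have mixed signs, so H is indefinite -> x* is a saddle point.

saddle


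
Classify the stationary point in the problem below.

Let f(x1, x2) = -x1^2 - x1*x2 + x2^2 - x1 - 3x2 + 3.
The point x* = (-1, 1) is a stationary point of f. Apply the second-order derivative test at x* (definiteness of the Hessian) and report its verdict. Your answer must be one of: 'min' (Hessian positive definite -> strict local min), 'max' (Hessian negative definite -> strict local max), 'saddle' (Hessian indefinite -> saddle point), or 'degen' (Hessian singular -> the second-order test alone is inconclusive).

Compute the Hessian H = grad^2 f:
  H = [[-2, -1], [-1, 2]]
Verify stationarity: grad f(x*) = H x* + g = (0, 0).
Eigenvalues of H: -2.2361, 2.2361.
Eigenvalues have mixed signs, so H is indefinite -> x* is a saddle point.

saddle


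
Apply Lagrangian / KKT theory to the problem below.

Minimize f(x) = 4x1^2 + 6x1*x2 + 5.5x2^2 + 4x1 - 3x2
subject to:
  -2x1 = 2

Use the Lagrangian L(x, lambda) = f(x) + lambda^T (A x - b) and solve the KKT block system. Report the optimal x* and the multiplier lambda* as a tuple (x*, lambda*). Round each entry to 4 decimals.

Form the Lagrangian:
  L(x, lambda) = (1/2) x^T Q x + c^T x + lambda^T (A x - b)
Stationarity (grad_x L = 0): Q x + c + A^T lambda = 0.
Primal feasibility: A x = b.

This gives the KKT block system:
  [ Q   A^T ] [ x     ]   [-c ]
  [ A    0  ] [ lambda ] = [ b ]

Solving the linear system:
  x*      = (-1, 0.8182)
  lambda* = (0.4545)
  f(x*)   = -3.6818

x* = (-1, 0.8182), lambda* = (0.4545)


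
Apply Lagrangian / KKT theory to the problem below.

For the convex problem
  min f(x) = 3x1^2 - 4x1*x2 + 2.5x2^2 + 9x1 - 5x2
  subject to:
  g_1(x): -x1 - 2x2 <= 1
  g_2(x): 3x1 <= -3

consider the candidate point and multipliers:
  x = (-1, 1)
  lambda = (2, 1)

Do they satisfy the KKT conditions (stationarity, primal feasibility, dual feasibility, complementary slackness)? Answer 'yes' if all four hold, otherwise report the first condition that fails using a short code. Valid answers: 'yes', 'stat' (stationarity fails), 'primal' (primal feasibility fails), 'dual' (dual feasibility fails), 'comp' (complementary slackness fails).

Gradient of f: grad f(x) = Q x + c = (-1, 4)
Constraint values g_i(x) = a_i^T x - b_i:
  g_1((-1, 1)) = -2
  g_2((-1, 1)) = 0
Stationarity residual: grad f(x) + sum_i lambda_i a_i = (0, 0)
  -> stationarity OK
Primal feasibility (all g_i <= 0): OK
Dual feasibility (all lambda_i >= 0): OK
Complementary slackness (lambda_i * g_i(x) = 0 for all i): FAILS

Verdict: the first failing condition is complementary_slackness -> comp.

comp


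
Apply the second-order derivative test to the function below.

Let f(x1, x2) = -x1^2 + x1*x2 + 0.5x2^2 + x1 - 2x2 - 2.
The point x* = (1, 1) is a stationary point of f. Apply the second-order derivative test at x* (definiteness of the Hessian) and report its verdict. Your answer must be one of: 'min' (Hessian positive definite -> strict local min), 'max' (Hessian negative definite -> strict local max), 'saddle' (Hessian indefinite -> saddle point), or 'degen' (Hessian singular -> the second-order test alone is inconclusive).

Compute the Hessian H = grad^2 f:
  H = [[-2, 1], [1, 1]]
Verify stationarity: grad f(x*) = H x* + g = (0, 0).
Eigenvalues of H: -2.3028, 1.3028.
Eigenvalues have mixed signs, so H is indefinite -> x* is a saddle point.

saddle


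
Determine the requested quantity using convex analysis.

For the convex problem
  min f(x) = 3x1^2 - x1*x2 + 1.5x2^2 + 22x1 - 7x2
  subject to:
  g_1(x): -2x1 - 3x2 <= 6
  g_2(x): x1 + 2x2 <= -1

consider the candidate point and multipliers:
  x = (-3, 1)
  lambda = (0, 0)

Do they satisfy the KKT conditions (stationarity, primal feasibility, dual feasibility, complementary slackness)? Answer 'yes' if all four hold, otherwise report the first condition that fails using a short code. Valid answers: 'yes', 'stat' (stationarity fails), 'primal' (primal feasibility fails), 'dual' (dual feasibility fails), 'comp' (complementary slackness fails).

Gradient of f: grad f(x) = Q x + c = (3, -1)
Constraint values g_i(x) = a_i^T x - b_i:
  g_1((-3, 1)) = -3
  g_2((-3, 1)) = 0
Stationarity residual: grad f(x) + sum_i lambda_i a_i = (3, -1)
  -> stationarity FAILS
Primal feasibility (all g_i <= 0): OK
Dual feasibility (all lambda_i >= 0): OK
Complementary slackness (lambda_i * g_i(x) = 0 for all i): OK

Verdict: the first failing condition is stationarity -> stat.

stat


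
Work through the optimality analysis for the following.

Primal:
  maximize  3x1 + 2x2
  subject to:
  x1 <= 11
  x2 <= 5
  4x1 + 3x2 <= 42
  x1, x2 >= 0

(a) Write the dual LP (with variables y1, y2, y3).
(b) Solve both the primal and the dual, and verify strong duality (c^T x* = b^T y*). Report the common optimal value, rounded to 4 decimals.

The standard primal-dual pair for 'max c^T x s.t. A x <= b, x >= 0' is:
  Dual:  min b^T y  s.t.  A^T y >= c,  y >= 0.

So the dual LP is:
  minimize  11y1 + 5y2 + 42y3
  subject to:
    y1 + 4y3 >= 3
    y2 + 3y3 >= 2
    y1, y2, y3 >= 0

Solving the primal: x* = (10.5, 0).
  primal value c^T x* = 31.5.
Solving the dual: y* = (0, 0, 0.75).
  dual value b^T y* = 31.5.
Strong duality: c^T x* = b^T y*. Confirmed.

31.5


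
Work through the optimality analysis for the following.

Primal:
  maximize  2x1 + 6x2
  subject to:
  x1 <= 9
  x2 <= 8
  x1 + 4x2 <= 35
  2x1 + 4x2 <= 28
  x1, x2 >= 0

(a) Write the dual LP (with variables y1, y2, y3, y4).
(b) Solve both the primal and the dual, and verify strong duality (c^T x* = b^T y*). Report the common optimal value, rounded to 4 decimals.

The standard primal-dual pair for 'max c^T x s.t. A x <= b, x >= 0' is:
  Dual:  min b^T y  s.t.  A^T y >= c,  y >= 0.

So the dual LP is:
  minimize  9y1 + 8y2 + 35y3 + 28y4
  subject to:
    y1 + y3 + 2y4 >= 2
    y2 + 4y3 + 4y4 >= 6
    y1, y2, y3, y4 >= 0

Solving the primal: x* = (0, 7).
  primal value c^T x* = 42.
Solving the dual: y* = (0, 0, 0, 1.5).
  dual value b^T y* = 42.
Strong duality: c^T x* = b^T y*. Confirmed.

42


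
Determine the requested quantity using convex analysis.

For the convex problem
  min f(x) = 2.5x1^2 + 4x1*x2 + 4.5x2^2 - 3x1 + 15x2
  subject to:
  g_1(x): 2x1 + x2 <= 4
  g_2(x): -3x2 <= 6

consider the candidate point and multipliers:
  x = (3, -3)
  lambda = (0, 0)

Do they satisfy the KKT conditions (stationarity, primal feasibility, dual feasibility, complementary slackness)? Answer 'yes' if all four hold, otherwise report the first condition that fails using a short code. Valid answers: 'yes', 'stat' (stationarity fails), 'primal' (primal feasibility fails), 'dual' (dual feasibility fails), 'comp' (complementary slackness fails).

Gradient of f: grad f(x) = Q x + c = (0, 0)
Constraint values g_i(x) = a_i^T x - b_i:
  g_1((3, -3)) = -1
  g_2((3, -3)) = 3
Stationarity residual: grad f(x) + sum_i lambda_i a_i = (0, 0)
  -> stationarity OK
Primal feasibility (all g_i <= 0): FAILS
Dual feasibility (all lambda_i >= 0): OK
Complementary slackness (lambda_i * g_i(x) = 0 for all i): OK

Verdict: the first failing condition is primal_feasibility -> primal.

primal


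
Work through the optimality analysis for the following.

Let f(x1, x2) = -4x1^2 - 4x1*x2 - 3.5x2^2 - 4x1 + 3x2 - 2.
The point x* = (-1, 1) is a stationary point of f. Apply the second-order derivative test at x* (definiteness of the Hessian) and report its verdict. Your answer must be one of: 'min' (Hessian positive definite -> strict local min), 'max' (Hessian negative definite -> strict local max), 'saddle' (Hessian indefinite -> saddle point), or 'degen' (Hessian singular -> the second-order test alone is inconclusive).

Compute the Hessian H = grad^2 f:
  H = [[-8, -4], [-4, -7]]
Verify stationarity: grad f(x*) = H x* + g = (0, 0).
Eigenvalues of H: -11.5311, -3.4689.
Both eigenvalues < 0, so H is negative definite -> x* is a strict local max.

max


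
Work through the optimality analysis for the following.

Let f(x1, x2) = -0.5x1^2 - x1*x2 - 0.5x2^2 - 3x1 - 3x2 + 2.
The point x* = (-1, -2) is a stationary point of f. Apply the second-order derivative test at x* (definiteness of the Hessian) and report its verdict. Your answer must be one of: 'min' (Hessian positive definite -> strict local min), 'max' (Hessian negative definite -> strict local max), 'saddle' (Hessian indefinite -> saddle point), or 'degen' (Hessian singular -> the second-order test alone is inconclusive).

Compute the Hessian H = grad^2 f:
  H = [[-1, -1], [-1, -1]]
Verify stationarity: grad f(x*) = H x* + g = (0, 0).
Eigenvalues of H: -2, 0.
H has a zero eigenvalue (singular; negative semidefinite but not definite), so H is neither positive definite, negative definite, nor indefinite. The second-order test alone is inconclusive -> degen.
(Indeed, f is constant along the null direction of H through x*, so x* is not a strict local extremum.)

degen


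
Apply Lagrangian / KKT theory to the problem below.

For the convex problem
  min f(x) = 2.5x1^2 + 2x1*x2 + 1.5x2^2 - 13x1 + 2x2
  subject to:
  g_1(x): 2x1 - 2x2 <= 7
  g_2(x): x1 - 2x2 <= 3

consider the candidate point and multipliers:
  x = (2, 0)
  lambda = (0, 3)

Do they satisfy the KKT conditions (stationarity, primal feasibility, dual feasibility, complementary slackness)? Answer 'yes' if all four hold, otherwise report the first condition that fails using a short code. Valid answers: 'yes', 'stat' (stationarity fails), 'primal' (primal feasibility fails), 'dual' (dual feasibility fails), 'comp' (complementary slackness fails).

Gradient of f: grad f(x) = Q x + c = (-3, 6)
Constraint values g_i(x) = a_i^T x - b_i:
  g_1((2, 0)) = -3
  g_2((2, 0)) = -1
Stationarity residual: grad f(x) + sum_i lambda_i a_i = (0, 0)
  -> stationarity OK
Primal feasibility (all g_i <= 0): OK
Dual feasibility (all lambda_i >= 0): OK
Complementary slackness (lambda_i * g_i(x) = 0 for all i): FAILS

Verdict: the first failing condition is complementary_slackness -> comp.

comp


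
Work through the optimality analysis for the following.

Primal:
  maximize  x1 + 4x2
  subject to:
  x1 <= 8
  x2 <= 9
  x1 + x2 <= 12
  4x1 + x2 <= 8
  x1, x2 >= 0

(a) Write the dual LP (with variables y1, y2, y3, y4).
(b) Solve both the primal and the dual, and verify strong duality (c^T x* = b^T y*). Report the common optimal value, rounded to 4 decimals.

The standard primal-dual pair for 'max c^T x s.t. A x <= b, x >= 0' is:
  Dual:  min b^T y  s.t.  A^T y >= c,  y >= 0.

So the dual LP is:
  minimize  8y1 + 9y2 + 12y3 + 8y4
  subject to:
    y1 + y3 + 4y4 >= 1
    y2 + y3 + y4 >= 4
    y1, y2, y3, y4 >= 0

Solving the primal: x* = (0, 8).
  primal value c^T x* = 32.
Solving the dual: y* = (0, 0, 0, 4).
  dual value b^T y* = 32.
Strong duality: c^T x* = b^T y*. Confirmed.

32


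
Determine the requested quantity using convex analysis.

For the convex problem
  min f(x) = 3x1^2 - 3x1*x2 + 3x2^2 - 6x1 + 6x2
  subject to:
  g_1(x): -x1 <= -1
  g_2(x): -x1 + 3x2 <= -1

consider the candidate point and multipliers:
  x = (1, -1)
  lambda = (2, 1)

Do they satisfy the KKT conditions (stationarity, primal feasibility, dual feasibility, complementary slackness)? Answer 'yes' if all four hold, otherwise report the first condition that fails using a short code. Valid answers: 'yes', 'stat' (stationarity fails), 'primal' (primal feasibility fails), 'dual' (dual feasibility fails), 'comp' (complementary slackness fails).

Gradient of f: grad f(x) = Q x + c = (3, -3)
Constraint values g_i(x) = a_i^T x - b_i:
  g_1((1, -1)) = 0
  g_2((1, -1)) = -3
Stationarity residual: grad f(x) + sum_i lambda_i a_i = (0, 0)
  -> stationarity OK
Primal feasibility (all g_i <= 0): OK
Dual feasibility (all lambda_i >= 0): OK
Complementary slackness (lambda_i * g_i(x) = 0 for all i): FAILS

Verdict: the first failing condition is complementary_slackness -> comp.

comp


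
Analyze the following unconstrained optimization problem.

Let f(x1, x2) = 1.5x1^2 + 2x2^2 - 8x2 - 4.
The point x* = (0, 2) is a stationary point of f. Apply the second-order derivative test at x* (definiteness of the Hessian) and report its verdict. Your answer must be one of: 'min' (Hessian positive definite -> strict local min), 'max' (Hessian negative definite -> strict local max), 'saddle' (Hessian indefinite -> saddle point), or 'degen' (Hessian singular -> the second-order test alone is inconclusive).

Compute the Hessian H = grad^2 f:
  H = [[3, 0], [0, 4]]
Verify stationarity: grad f(x*) = H x* + g = (0, 0).
Eigenvalues of H: 3, 4.
Both eigenvalues > 0, so H is positive definite -> x* is a strict local min.

min


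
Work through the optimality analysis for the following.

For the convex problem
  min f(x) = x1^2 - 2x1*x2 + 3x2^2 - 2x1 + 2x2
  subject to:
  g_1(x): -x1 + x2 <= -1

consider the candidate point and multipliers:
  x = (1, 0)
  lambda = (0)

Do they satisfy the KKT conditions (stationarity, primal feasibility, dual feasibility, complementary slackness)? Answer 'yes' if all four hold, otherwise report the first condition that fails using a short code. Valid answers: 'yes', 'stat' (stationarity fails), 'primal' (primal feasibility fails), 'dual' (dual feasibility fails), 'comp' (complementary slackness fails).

Gradient of f: grad f(x) = Q x + c = (0, 0)
Constraint values g_i(x) = a_i^T x - b_i:
  g_1((1, 0)) = 0
Stationarity residual: grad f(x) + sum_i lambda_i a_i = (0, 0)
  -> stationarity OK
Primal feasibility (all g_i <= 0): OK
Dual feasibility (all lambda_i >= 0): OK
Complementary slackness (lambda_i * g_i(x) = 0 for all i): OK

Verdict: yes, KKT holds.

yes


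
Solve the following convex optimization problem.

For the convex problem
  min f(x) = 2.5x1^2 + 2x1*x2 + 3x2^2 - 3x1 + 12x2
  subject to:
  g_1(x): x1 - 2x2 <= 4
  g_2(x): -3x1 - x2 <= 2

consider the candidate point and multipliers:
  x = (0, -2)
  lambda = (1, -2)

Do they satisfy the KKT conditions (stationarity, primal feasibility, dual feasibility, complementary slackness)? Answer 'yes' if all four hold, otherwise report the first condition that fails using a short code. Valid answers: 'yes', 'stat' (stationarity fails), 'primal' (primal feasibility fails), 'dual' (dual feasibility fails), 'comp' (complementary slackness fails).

Gradient of f: grad f(x) = Q x + c = (-7, 0)
Constraint values g_i(x) = a_i^T x - b_i:
  g_1((0, -2)) = 0
  g_2((0, -2)) = 0
Stationarity residual: grad f(x) + sum_i lambda_i a_i = (0, 0)
  -> stationarity OK
Primal feasibility (all g_i <= 0): OK
Dual feasibility (all lambda_i >= 0): FAILS
Complementary slackness (lambda_i * g_i(x) = 0 for all i): OK

Verdict: the first failing condition is dual_feasibility -> dual.

dual


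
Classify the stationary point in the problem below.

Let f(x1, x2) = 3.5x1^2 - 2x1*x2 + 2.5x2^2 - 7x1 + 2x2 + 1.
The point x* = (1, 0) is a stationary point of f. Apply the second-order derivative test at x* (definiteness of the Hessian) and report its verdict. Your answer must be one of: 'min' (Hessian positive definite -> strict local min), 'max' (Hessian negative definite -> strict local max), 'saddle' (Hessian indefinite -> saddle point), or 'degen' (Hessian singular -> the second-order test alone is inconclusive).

Compute the Hessian H = grad^2 f:
  H = [[7, -2], [-2, 5]]
Verify stationarity: grad f(x*) = H x* + g = (0, 0).
Eigenvalues of H: 3.7639, 8.2361.
Both eigenvalues > 0, so H is positive definite -> x* is a strict local min.

min


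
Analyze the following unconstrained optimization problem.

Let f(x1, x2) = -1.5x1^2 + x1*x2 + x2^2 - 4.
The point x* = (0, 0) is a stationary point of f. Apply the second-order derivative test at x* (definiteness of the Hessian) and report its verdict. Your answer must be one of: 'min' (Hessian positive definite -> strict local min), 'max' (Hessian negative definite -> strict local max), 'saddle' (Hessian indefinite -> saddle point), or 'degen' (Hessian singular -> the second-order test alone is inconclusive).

Compute the Hessian H = grad^2 f:
  H = [[-3, 1], [1, 2]]
Verify stationarity: grad f(x*) = H x* + g = (0, 0).
Eigenvalues of H: -3.1926, 2.1926.
Eigenvalues have mixed signs, so H is indefinite -> x* is a saddle point.

saddle


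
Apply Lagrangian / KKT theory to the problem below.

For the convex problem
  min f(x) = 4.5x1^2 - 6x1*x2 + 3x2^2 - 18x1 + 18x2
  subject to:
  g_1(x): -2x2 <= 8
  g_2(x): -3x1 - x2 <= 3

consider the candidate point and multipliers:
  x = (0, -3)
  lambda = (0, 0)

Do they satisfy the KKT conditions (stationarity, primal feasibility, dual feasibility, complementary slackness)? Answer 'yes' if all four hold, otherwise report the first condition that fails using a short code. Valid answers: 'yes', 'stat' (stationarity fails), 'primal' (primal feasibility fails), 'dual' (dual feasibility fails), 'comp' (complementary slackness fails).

Gradient of f: grad f(x) = Q x + c = (0, 0)
Constraint values g_i(x) = a_i^T x - b_i:
  g_1((0, -3)) = -2
  g_2((0, -3)) = 0
Stationarity residual: grad f(x) + sum_i lambda_i a_i = (0, 0)
  -> stationarity OK
Primal feasibility (all g_i <= 0): OK
Dual feasibility (all lambda_i >= 0): OK
Complementary slackness (lambda_i * g_i(x) = 0 for all i): OK

Verdict: yes, KKT holds.

yes


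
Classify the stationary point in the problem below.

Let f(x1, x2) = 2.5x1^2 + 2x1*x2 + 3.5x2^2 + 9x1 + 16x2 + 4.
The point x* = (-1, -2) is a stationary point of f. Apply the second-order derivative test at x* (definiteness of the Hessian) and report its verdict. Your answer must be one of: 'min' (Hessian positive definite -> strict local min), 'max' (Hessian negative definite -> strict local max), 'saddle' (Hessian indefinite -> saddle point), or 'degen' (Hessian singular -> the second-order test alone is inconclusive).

Compute the Hessian H = grad^2 f:
  H = [[5, 2], [2, 7]]
Verify stationarity: grad f(x*) = H x* + g = (0, 0).
Eigenvalues of H: 3.7639, 8.2361.
Both eigenvalues > 0, so H is positive definite -> x* is a strict local min.

min


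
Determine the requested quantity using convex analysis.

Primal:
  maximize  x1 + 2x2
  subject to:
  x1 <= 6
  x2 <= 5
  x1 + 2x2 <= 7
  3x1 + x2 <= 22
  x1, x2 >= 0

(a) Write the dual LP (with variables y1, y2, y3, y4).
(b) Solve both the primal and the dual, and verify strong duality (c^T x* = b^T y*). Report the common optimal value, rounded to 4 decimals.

The standard primal-dual pair for 'max c^T x s.t. A x <= b, x >= 0' is:
  Dual:  min b^T y  s.t.  A^T y >= c,  y >= 0.

So the dual LP is:
  minimize  6y1 + 5y2 + 7y3 + 22y4
  subject to:
    y1 + y3 + 3y4 >= 1
    y2 + 2y3 + y4 >= 2
    y1, y2, y3, y4 >= 0

Solving the primal: x* = (0, 3.5).
  primal value c^T x* = 7.
Solving the dual: y* = (0, 0, 1, 0).
  dual value b^T y* = 7.
Strong duality: c^T x* = b^T y*. Confirmed.

7


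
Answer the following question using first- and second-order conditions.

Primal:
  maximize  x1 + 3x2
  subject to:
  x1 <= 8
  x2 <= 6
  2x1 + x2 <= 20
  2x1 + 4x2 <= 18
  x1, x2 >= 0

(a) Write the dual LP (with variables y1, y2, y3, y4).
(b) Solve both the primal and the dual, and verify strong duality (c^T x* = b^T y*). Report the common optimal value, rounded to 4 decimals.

The standard primal-dual pair for 'max c^T x s.t. A x <= b, x >= 0' is:
  Dual:  min b^T y  s.t.  A^T y >= c,  y >= 0.

So the dual LP is:
  minimize  8y1 + 6y2 + 20y3 + 18y4
  subject to:
    y1 + 2y3 + 2y4 >= 1
    y2 + y3 + 4y4 >= 3
    y1, y2, y3, y4 >= 0

Solving the primal: x* = (0, 4.5).
  primal value c^T x* = 13.5.
Solving the dual: y* = (0, 0, 0, 0.75).
  dual value b^T y* = 13.5.
Strong duality: c^T x* = b^T y*. Confirmed.

13.5


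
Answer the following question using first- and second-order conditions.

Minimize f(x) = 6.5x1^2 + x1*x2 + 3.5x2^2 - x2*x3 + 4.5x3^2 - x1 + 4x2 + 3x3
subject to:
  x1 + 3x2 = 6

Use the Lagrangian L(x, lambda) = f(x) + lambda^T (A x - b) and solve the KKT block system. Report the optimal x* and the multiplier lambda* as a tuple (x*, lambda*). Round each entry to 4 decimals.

Form the Lagrangian:
  L(x, lambda) = (1/2) x^T Q x + c^T x + lambda^T (A x - b)
Stationarity (grad_x L = 0): Q x + c + A^T lambda = 0.
Primal feasibility: A x = b.

This gives the KKT block system:
  [ Q   A^T ] [ x     ]   [-c ]
  [ A    0  ] [ lambda ] = [ b ]

Solving the linear system:
  x*      = (0.3845, 1.8718, -0.1254)
  lambda* = (-5.8709)
  f(x*)   = 20.976

x* = (0.3845, 1.8718, -0.1254), lambda* = (-5.8709)


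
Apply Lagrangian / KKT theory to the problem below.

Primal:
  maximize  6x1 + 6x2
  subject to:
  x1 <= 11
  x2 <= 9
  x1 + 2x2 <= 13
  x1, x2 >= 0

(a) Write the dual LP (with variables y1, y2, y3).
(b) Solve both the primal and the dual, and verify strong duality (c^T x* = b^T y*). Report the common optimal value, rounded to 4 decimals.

The standard primal-dual pair for 'max c^T x s.t. A x <= b, x >= 0' is:
  Dual:  min b^T y  s.t.  A^T y >= c,  y >= 0.

So the dual LP is:
  minimize  11y1 + 9y2 + 13y3
  subject to:
    y1 + y3 >= 6
    y2 + 2y3 >= 6
    y1, y2, y3 >= 0

Solving the primal: x* = (11, 1).
  primal value c^T x* = 72.
Solving the dual: y* = (3, 0, 3).
  dual value b^T y* = 72.
Strong duality: c^T x* = b^T y*. Confirmed.

72


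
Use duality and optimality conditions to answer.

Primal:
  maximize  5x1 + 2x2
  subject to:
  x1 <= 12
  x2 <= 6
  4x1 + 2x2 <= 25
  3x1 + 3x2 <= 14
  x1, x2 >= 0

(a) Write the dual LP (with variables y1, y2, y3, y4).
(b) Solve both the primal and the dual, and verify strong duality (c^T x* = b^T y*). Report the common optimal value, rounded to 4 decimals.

The standard primal-dual pair for 'max c^T x s.t. A x <= b, x >= 0' is:
  Dual:  min b^T y  s.t.  A^T y >= c,  y >= 0.

So the dual LP is:
  minimize  12y1 + 6y2 + 25y3 + 14y4
  subject to:
    y1 + 4y3 + 3y4 >= 5
    y2 + 2y3 + 3y4 >= 2
    y1, y2, y3, y4 >= 0

Solving the primal: x* = (4.6667, 0).
  primal value c^T x* = 23.3333.
Solving the dual: y* = (0, 0, 0, 1.6667).
  dual value b^T y* = 23.3333.
Strong duality: c^T x* = b^T y*. Confirmed.

23.3333


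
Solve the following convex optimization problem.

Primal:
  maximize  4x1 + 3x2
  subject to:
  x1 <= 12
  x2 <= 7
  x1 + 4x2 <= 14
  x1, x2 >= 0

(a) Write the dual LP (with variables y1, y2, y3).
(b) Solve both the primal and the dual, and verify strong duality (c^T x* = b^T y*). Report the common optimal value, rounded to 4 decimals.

The standard primal-dual pair for 'max c^T x s.t. A x <= b, x >= 0' is:
  Dual:  min b^T y  s.t.  A^T y >= c,  y >= 0.

So the dual LP is:
  minimize  12y1 + 7y2 + 14y3
  subject to:
    y1 + y3 >= 4
    y2 + 4y3 >= 3
    y1, y2, y3 >= 0

Solving the primal: x* = (12, 0.5).
  primal value c^T x* = 49.5.
Solving the dual: y* = (3.25, 0, 0.75).
  dual value b^T y* = 49.5.
Strong duality: c^T x* = b^T y*. Confirmed.

49.5


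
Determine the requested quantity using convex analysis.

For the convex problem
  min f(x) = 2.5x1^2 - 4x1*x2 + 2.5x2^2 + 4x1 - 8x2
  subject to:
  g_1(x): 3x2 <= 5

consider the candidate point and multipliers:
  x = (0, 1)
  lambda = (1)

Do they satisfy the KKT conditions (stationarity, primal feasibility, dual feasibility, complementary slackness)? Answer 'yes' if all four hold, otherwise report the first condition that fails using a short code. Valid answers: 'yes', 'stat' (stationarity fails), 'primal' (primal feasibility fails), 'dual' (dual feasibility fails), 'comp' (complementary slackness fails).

Gradient of f: grad f(x) = Q x + c = (0, -3)
Constraint values g_i(x) = a_i^T x - b_i:
  g_1((0, 1)) = -2
Stationarity residual: grad f(x) + sum_i lambda_i a_i = (0, 0)
  -> stationarity OK
Primal feasibility (all g_i <= 0): OK
Dual feasibility (all lambda_i >= 0): OK
Complementary slackness (lambda_i * g_i(x) = 0 for all i): FAILS

Verdict: the first failing condition is complementary_slackness -> comp.

comp


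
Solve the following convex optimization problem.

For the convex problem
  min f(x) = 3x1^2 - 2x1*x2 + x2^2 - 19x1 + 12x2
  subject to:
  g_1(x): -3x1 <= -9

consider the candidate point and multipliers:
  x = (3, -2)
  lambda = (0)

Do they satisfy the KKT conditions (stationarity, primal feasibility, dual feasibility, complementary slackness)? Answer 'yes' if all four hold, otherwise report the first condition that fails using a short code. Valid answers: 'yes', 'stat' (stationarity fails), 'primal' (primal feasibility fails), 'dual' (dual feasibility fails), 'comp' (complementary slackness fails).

Gradient of f: grad f(x) = Q x + c = (3, 2)
Constraint values g_i(x) = a_i^T x - b_i:
  g_1((3, -2)) = 0
Stationarity residual: grad f(x) + sum_i lambda_i a_i = (3, 2)
  -> stationarity FAILS
Primal feasibility (all g_i <= 0): OK
Dual feasibility (all lambda_i >= 0): OK
Complementary slackness (lambda_i * g_i(x) = 0 for all i): OK

Verdict: the first failing condition is stationarity -> stat.

stat


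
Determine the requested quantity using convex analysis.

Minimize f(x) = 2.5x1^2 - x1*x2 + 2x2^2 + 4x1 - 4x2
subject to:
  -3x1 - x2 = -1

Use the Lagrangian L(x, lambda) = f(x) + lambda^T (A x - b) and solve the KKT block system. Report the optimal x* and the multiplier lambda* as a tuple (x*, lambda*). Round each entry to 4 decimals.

Form the Lagrangian:
  L(x, lambda) = (1/2) x^T Q x + c^T x + lambda^T (A x - b)
Stationarity (grad_x L = 0): Q x + c + A^T lambda = 0.
Primal feasibility: A x = b.

This gives the KKT block system:
  [ Q   A^T ] [ x     ]   [-c ]
  [ A    0  ] [ lambda ] = [ b ]

Solving the linear system:
  x*      = (-0.0638, 1.1915)
  lambda* = (0.8298)
  f(x*)   = -2.0957

x* = (-0.0638, 1.1915), lambda* = (0.8298)


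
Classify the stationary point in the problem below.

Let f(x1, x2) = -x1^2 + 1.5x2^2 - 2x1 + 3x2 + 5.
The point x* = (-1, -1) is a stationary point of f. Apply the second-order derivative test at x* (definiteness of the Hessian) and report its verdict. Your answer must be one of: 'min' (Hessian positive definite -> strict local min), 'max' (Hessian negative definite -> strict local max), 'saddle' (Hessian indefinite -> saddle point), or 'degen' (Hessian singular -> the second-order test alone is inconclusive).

Compute the Hessian H = grad^2 f:
  H = [[-2, 0], [0, 3]]
Verify stationarity: grad f(x*) = H x* + g = (0, 0).
Eigenvalues of H: -2, 3.
Eigenvalues have mixed signs, so H is indefinite -> x* is a saddle point.

saddle


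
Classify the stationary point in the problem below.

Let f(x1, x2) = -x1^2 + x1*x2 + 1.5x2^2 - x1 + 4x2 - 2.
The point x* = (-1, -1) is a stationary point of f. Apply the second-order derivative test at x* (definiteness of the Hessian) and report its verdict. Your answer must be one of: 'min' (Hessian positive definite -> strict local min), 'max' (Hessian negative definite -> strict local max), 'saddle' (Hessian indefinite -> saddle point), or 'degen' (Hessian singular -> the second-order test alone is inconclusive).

Compute the Hessian H = grad^2 f:
  H = [[-2, 1], [1, 3]]
Verify stationarity: grad f(x*) = H x* + g = (0, 0).
Eigenvalues of H: -2.1926, 3.1926.
Eigenvalues have mixed signs, so H is indefinite -> x* is a saddle point.

saddle


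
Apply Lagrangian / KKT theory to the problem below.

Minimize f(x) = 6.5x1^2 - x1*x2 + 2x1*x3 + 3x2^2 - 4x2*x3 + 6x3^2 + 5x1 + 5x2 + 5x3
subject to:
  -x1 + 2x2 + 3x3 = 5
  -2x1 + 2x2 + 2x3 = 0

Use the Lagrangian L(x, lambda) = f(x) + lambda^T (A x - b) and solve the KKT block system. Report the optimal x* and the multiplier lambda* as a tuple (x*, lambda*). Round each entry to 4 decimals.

Form the Lagrangian:
  L(x, lambda) = (1/2) x^T Q x + c^T x + lambda^T (A x - b)
Stationarity (grad_x L = 0): Q x + c + A^T lambda = 0.
Primal feasibility: A x = b.

This gives the KKT block system:
  [ Q   A^T ] [ x     ]   [-c ]
  [ A    0  ] [ lambda ] = [ b ]

Solving the linear system:
  x*      = (2.7193, 0.4386, 2.2807)
  lambda* = (-40.2632, 42.3684)
  f(x*)   = 114.2544

x* = (2.7193, 0.4386, 2.2807), lambda* = (-40.2632, 42.3684)


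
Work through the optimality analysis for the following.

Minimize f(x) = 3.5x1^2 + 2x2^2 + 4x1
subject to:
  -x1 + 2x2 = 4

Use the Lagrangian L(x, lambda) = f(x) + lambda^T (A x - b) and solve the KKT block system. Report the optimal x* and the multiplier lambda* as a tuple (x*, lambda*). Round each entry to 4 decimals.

Form the Lagrangian:
  L(x, lambda) = (1/2) x^T Q x + c^T x + lambda^T (A x - b)
Stationarity (grad_x L = 0): Q x + c + A^T lambda = 0.
Primal feasibility: A x = b.

This gives the KKT block system:
  [ Q   A^T ] [ x     ]   [-c ]
  [ A    0  ] [ lambda ] = [ b ]

Solving the linear system:
  x*      = (-1, 1.5)
  lambda* = (-3)
  f(x*)   = 4

x* = (-1, 1.5), lambda* = (-3)


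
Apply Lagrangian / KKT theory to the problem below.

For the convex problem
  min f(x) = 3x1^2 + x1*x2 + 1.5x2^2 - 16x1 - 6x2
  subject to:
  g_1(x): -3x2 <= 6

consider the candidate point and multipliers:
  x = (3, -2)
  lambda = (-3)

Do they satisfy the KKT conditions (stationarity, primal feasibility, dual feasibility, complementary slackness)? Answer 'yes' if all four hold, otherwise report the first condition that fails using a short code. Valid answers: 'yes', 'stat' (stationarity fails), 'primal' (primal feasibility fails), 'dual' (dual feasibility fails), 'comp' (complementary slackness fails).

Gradient of f: grad f(x) = Q x + c = (0, -9)
Constraint values g_i(x) = a_i^T x - b_i:
  g_1((3, -2)) = 0
Stationarity residual: grad f(x) + sum_i lambda_i a_i = (0, 0)
  -> stationarity OK
Primal feasibility (all g_i <= 0): OK
Dual feasibility (all lambda_i >= 0): FAILS
Complementary slackness (lambda_i * g_i(x) = 0 for all i): OK

Verdict: the first failing condition is dual_feasibility -> dual.

dual


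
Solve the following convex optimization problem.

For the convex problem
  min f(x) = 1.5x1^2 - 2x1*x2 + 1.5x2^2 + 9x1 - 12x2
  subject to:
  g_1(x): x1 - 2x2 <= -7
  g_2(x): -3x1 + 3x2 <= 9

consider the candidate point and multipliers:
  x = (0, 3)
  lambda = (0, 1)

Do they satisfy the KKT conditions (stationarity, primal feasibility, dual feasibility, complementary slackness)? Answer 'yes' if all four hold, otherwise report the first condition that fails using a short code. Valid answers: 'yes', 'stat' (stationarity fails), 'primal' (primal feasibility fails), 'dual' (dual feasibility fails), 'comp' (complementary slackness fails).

Gradient of f: grad f(x) = Q x + c = (3, -3)
Constraint values g_i(x) = a_i^T x - b_i:
  g_1((0, 3)) = 1
  g_2((0, 3)) = 0
Stationarity residual: grad f(x) + sum_i lambda_i a_i = (0, 0)
  -> stationarity OK
Primal feasibility (all g_i <= 0): FAILS
Dual feasibility (all lambda_i >= 0): OK
Complementary slackness (lambda_i * g_i(x) = 0 for all i): OK

Verdict: the first failing condition is primal_feasibility -> primal.

primal


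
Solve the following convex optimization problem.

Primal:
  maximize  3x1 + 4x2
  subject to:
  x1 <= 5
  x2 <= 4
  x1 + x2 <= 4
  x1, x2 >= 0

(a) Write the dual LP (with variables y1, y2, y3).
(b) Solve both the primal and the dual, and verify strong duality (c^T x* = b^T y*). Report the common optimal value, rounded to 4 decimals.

The standard primal-dual pair for 'max c^T x s.t. A x <= b, x >= 0' is:
  Dual:  min b^T y  s.t.  A^T y >= c,  y >= 0.

So the dual LP is:
  minimize  5y1 + 4y2 + 4y3
  subject to:
    y1 + y3 >= 3
    y2 + y3 >= 4
    y1, y2, y3 >= 0

Solving the primal: x* = (0, 4).
  primal value c^T x* = 16.
Solving the dual: y* = (0, 1, 3).
  dual value b^T y* = 16.
Strong duality: c^T x* = b^T y*. Confirmed.

16


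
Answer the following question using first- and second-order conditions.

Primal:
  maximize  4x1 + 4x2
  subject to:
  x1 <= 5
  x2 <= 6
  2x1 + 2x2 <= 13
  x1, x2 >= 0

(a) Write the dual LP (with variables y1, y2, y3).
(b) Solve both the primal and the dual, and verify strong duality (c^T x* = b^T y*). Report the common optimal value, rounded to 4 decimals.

The standard primal-dual pair for 'max c^T x s.t. A x <= b, x >= 0' is:
  Dual:  min b^T y  s.t.  A^T y >= c,  y >= 0.

So the dual LP is:
  minimize  5y1 + 6y2 + 13y3
  subject to:
    y1 + 2y3 >= 4
    y2 + 2y3 >= 4
    y1, y2, y3 >= 0

Solving the primal: x* = (0.5, 6).
  primal value c^T x* = 26.
Solving the dual: y* = (0, 0, 2).
  dual value b^T y* = 26.
Strong duality: c^T x* = b^T y*. Confirmed.

26


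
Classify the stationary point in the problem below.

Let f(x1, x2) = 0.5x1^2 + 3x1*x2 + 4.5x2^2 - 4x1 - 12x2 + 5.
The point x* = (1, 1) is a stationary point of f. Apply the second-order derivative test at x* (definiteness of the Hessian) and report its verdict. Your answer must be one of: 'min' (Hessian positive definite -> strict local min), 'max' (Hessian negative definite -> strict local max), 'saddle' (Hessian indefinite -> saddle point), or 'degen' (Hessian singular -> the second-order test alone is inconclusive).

Compute the Hessian H = grad^2 f:
  H = [[1, 3], [3, 9]]
Verify stationarity: grad f(x*) = H x* + g = (0, 0).
Eigenvalues of H: 0, 10.
H has a zero eigenvalue (singular; positive semidefinite but not definite), so H is neither positive definite, negative definite, nor indefinite. The second-order test alone is inconclusive -> degen.
(Indeed, f is constant along the null direction of H through x*, so x* is not a strict local extremum.)

degen


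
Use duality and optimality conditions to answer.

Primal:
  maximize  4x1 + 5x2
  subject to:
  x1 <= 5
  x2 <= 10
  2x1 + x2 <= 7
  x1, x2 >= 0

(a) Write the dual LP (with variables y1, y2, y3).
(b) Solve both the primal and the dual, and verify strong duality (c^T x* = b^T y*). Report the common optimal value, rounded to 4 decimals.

The standard primal-dual pair for 'max c^T x s.t. A x <= b, x >= 0' is:
  Dual:  min b^T y  s.t.  A^T y >= c,  y >= 0.

So the dual LP is:
  minimize  5y1 + 10y2 + 7y3
  subject to:
    y1 + 2y3 >= 4
    y2 + y3 >= 5
    y1, y2, y3 >= 0

Solving the primal: x* = (0, 7).
  primal value c^T x* = 35.
Solving the dual: y* = (0, 0, 5).
  dual value b^T y* = 35.
Strong duality: c^T x* = b^T y*. Confirmed.

35


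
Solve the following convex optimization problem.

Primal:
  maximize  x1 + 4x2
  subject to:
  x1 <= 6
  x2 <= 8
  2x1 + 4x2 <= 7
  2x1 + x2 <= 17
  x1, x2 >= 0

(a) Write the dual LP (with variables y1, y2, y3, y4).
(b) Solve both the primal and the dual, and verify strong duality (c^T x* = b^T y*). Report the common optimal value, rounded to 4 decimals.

The standard primal-dual pair for 'max c^T x s.t. A x <= b, x >= 0' is:
  Dual:  min b^T y  s.t.  A^T y >= c,  y >= 0.

So the dual LP is:
  minimize  6y1 + 8y2 + 7y3 + 17y4
  subject to:
    y1 + 2y3 + 2y4 >= 1
    y2 + 4y3 + y4 >= 4
    y1, y2, y3, y4 >= 0

Solving the primal: x* = (0, 1.75).
  primal value c^T x* = 7.
Solving the dual: y* = (0, 0, 1, 0).
  dual value b^T y* = 7.
Strong duality: c^T x* = b^T y*. Confirmed.

7


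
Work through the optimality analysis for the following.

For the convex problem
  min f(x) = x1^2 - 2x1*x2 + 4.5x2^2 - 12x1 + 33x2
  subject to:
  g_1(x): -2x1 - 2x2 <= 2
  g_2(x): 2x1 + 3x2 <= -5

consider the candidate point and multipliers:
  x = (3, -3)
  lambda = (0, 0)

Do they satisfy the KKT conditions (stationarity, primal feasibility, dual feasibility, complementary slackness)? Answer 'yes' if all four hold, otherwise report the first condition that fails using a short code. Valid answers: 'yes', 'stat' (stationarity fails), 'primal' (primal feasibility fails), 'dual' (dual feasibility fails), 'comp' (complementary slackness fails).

Gradient of f: grad f(x) = Q x + c = (0, 0)
Constraint values g_i(x) = a_i^T x - b_i:
  g_1((3, -3)) = -2
  g_2((3, -3)) = 2
Stationarity residual: grad f(x) + sum_i lambda_i a_i = (0, 0)
  -> stationarity OK
Primal feasibility (all g_i <= 0): FAILS
Dual feasibility (all lambda_i >= 0): OK
Complementary slackness (lambda_i * g_i(x) = 0 for all i): OK

Verdict: the first failing condition is primal_feasibility -> primal.

primal
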